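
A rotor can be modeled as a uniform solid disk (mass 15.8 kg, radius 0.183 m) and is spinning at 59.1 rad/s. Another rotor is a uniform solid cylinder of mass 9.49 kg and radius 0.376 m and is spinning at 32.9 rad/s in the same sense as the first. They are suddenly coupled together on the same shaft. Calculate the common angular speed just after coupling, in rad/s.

|ω_f| ≈ 40.3 rad/s

The coupling torques are internal; angular momentum about the shared axis is conserved.
Moments of inertia: I_A = ½(15.8)(0.183)² = 0.2646 kg·m²; I_B = ½(9.49)(0.376)² = 0.6708 kg·m².
Taking A's sense as positive: L = (0.2646)(59.1) + (0.6708)(32.9) = 37.71 kg·m²·rad/s.
Combined I = 0.2646 + 0.6708 = 0.9354 kg·m².
ω_f = L / I = 37.71 / 0.9354 = 40.31 rad/s.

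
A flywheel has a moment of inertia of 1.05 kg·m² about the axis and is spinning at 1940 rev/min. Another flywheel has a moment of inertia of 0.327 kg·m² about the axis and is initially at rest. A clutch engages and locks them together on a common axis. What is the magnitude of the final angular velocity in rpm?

No external torque acts about the common axis, so total angular momentum is conserved.
Taking A's sense as positive: L = (1.050)(1940) = 2037 kg·m²·rpm.
Combined I = 1.050 + 0.3270 = 1.377 kg·m².
ω_f = L / I = 2037 / 1.377 = 1479 rpm.

|ω_f| ≈ 1480 rpm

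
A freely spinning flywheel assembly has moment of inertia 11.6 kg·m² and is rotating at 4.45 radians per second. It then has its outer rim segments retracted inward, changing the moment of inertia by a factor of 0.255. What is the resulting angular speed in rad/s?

Angular momentum about the spin axis is conserved since the torque about it is zero.
I₂ = 0.255 × 11.6 = 2.958 kg·m².
ω₂ = I₁ω₁ / I₂ = (11.60)(4.45 rad/s) / (2.958) = 17.45 rad/s.

ω₂ ≈ 17.5 rad/s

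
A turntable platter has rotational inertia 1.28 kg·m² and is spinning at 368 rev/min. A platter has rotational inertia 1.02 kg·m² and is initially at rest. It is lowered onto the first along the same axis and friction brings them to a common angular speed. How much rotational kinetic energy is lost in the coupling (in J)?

The coupling torques are internal; angular momentum about the shared axis is conserved.
Taking A's sense as positive: L = (1.280)(368) = 471.0 kg·m²·rpm.
Combined I = 1.280 + 1.020 = 2.300 kg·m².
ω_f = L / I = 471.0 / 2.300 = 204.8 rpm.
KE_i = ½ΣIω² = 950.5 J; KE_f = ½(2.300)(21.45)² = 529.0 J.

ΔKE lost ≈ 422 J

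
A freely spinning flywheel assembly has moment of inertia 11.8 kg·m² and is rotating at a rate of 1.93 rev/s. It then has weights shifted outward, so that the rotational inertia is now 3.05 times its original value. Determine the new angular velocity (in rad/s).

With no external torque about the axis, L is conserved: I₁ω₁ = I₂ω₂.
I₂ = 3.05 × 11.8 = 35.99 kg·m².
ω₂ = I₁ω₁ / I₂ = (11.80)(1.93 rev/s) / (35.99) = 0.6328 rev/s = 3.976 rad/s.

ω₂ ≈ 3.98 rad/s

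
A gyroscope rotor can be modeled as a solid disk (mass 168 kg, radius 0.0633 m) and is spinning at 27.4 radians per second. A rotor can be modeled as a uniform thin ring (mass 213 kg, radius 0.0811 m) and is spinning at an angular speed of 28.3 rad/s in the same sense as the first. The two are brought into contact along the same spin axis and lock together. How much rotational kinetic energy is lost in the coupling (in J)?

ΔKE lost ≈ 0.110 J

The coupling torques are internal; angular momentum about the shared axis is conserved.
Moments of inertia: I_A = ½(168)(0.0633)² = 0.3366 kg·m²; I_B = (213)(0.0811)² = 1.401 kg·m².
Taking A's sense as positive: L = (0.3366)(27.4) + (1.401)(28.3) = 48.87 kg·m²·rad/s.
Combined I = 0.3366 + 1.401 = 1.738 kg·m².
ω_f = L / I = 48.87 / 1.738 = 28.13 rad/s.
KE_i = ½ΣIω² = 687.3 J; KE_f = ½(1.738)(28.13)² = 687.2 J.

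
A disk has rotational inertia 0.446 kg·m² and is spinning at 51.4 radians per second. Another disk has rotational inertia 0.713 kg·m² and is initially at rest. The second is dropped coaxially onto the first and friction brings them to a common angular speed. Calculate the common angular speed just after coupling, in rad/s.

No external torque acts about the common axis, so total angular momentum is conserved.
Taking A's sense as positive: L = (0.4460)(51.4) = 22.92 kg·m²·rad/s.
Combined I = 0.4460 + 0.7130 = 1.159 kg·m².
ω_f = L / I = 22.92 / 1.159 = 19.78 rad/s.

|ω_f| ≈ 19.8 rad/s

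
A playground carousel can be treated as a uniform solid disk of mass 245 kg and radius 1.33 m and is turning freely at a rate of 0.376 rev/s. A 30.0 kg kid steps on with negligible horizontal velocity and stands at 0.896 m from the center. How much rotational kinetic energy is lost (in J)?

energy lost ≈ 60.5 J

No external torque acts about the center; L_before = L_after.
I_p = ½(245)(1.33)² = 216.7 kg·m².
Added inertia Σmr² = (30.0)(0.896)² = 24.08 kg·m²; I_f = 216.7 + 24.08 = 240.8 kg·m².
ω_f = I_p ω_i / I_f = (216.7)(0.376) / 240.8 = 0.3384 rev/s.
KE_i = ½(216.7)(2.362 rad/s)² = 604.7 J; KE_f = ½(240.8)(2.126)² = 544.2 J.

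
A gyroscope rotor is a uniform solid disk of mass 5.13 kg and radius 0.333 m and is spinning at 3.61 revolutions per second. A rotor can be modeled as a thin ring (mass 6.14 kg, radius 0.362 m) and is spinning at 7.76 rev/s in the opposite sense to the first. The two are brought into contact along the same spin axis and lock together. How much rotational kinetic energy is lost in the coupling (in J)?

ΔKE lost ≈ 536 J

The coupling torques are internal; angular momentum about the shared axis is conserved.
Moments of inertia: I_A = ½(5.13)(0.333)² = 0.2844 kg·m²; I_B = (6.14)(0.362)² = 0.8046 kg·m².
Taking A's sense as positive: L = (0.2844)(3.61) − (0.8046)(7.76) = -5.217 kg·m²·rev/s.
Combined I = 0.2844 + 0.8046 = 1.089 kg·m².
ω_f = L / I = -5.217 / 1.089 = -4.790 rev/s.
KE_i = ½ΣIω² = 1030 J; KE_f = ½(1.089)(30.10)² = 493.3 J.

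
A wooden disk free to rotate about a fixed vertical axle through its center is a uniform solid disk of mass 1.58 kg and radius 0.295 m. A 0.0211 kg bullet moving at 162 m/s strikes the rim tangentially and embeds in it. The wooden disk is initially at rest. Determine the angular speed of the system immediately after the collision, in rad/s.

|ω_f| ≈ 14.3 rad/s

The axle reaction passes through the axle and exerts no torque about it; angular momentum about the axle is conserved through the impact.
I_p = ½(1.58)(0.295)² = 0.06875 kg·m². Taking the sense of the bullet's angular momentum as positive, L_{bullet} = m v R = (0.0211)(162)(0.295) = 1.008 kg·m²/s.
L_i = 0 + 1.008 = 1.008 kg·m²/s.
After sticking, I_f = I_p + m R² = 0.06875 + (0.0211)(0.295)² = 0.07059 kg·m².
ω_f = L_i / I_f = 1.008 / 0.07059 = 14.29 rad/s.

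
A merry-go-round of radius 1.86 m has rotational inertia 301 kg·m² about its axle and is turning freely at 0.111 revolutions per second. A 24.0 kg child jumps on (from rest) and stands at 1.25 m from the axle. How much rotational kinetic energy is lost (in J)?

No external torque acts about the axle; L_before = L_after.
Added inertia Σmr² = (24.0)(1.25)² = 37.50 kg·m²; I_f = 301.0 + 37.50 = 338.5 kg·m².
ω_f = I_p ω_i / I_f = (301.0)(0.111) / 338.5 = 0.09870 rev/s.
KE_i = ½(301.0)(0.6974 rad/s)² = 73.21 J; KE_f = ½(338.5)(0.6202)² = 65.10 J.

energy lost ≈ 8.11 J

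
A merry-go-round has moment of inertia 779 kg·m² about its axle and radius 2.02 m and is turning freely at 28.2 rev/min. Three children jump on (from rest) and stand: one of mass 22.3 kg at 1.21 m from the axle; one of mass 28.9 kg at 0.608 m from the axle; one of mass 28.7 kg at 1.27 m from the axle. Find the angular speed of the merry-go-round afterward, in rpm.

ω_f ≈ 25.3 rpm

No external torque acts about the axle; L_before = L_after.
Added inertia Σmr² = (22.3)(1.21)² + (28.9)(0.608)² + (28.7)(1.27)² = 89.62 kg·m²; I_f = 779.0 + 89.62 = 868.6 kg·m².
ω_f = I_p ω_i / I_f = (779.0)(28.2) / 868.6 = 25.29 rpm.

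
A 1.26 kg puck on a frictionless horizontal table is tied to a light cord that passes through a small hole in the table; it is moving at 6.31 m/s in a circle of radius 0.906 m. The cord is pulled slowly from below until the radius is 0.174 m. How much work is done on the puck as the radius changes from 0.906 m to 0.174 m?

The only horizontal force on the mass is along the cord (radial), so it exerts no torque about the hole and angular momentum m v r is conserved.
v₂ = v₁ r₁ / r₂ = (6.31)(0.906) / (0.174) = 32.86 m/s.
W = ΔKE = ½m(v₂² − v₁²) = 655.0 J.

W ≈ 655 J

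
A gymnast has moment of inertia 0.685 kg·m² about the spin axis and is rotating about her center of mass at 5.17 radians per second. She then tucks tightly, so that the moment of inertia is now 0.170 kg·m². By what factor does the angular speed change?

ω₂/ω₁ ≈ 4.03

With no external torque about the axis, L is conserved: I₁ω₁ = I₂ω₂.
ω₂/ω₁ = I₁/I₂ = 0.6850 / 0.1700 = 4.029.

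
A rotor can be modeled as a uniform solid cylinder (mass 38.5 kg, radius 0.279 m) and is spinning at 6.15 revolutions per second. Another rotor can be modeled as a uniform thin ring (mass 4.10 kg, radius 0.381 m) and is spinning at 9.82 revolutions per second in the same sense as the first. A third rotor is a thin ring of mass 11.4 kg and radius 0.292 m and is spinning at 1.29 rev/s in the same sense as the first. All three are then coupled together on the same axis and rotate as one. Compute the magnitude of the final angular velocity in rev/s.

|ω_f| ≈ 5.32 rev/s

The coupling torques are internal; angular momentum about the shared axis is conserved.
Moments of inertia: I_A = ½(38.5)(0.279)² = 1.498 kg·m²; I_B = (4.10)(0.381)² = 0.5952 kg·m²; I_C = (11.4)(0.292)² = 0.9720 kg·m².
Taking A's sense as positive: L = (1.498)(6.15) + (0.5952)(9.82) + (0.9720)(1.29) = 16.31 kg·m²·rev/s.
Combined I = 1.498 + 0.5952 + 0.9720 = 3.066 kg·m².
ω_f = L / I = 16.31 / 3.066 = 5.322 rev/s.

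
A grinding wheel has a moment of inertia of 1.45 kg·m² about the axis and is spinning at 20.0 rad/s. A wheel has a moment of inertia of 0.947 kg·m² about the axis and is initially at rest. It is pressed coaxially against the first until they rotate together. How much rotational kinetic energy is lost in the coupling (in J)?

ΔKE lost ≈ 115 J

No external torque acts about the common axis, so total angular momentum is conserved.
Taking A's sense as positive: L = (1.450)(20.0) = 29.00 kg·m²·rad/s.
Combined I = 1.450 + 0.9470 = 2.397 kg·m².
ω_f = L / I = 29.00 / 2.397 = 12.10 rad/s.
KE_i = ½ΣIω² = 290.0 J; KE_f = ½(2.397)(12.10)² = 175.4 J.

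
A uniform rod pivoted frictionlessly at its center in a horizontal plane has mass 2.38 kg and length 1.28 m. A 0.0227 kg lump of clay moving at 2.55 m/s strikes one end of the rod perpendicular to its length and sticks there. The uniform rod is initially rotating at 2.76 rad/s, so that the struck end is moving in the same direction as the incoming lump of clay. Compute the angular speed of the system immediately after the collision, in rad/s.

The axle reaction passes through the pivot and exerts no torque about it; angular momentum about the pivot is conserved through the impact.
I_p = (1/12)(2.38)(1.28)² = 0.3249 kg·m². Taking the sense of the lump of clay's angular momentum as positive, L_{lump} = m v R = (0.0227)(2.55)(1.28/2) = 0.03705 kg·m²/s.
L_i = +I_p ω_p + m v R = +(0.3249)(2.76) + 0.03705 = 0.9339 kg·m²/s.
After sticking, I_f = I_p + m R² = 0.3249 + (0.0227)(1.28/2)² = 0.3342 kg·m².
ω_f = L_i / I_f = 0.9339 / 0.3342 = 2.794 rad/s.

|ω_f| ≈ 2.79 rad/s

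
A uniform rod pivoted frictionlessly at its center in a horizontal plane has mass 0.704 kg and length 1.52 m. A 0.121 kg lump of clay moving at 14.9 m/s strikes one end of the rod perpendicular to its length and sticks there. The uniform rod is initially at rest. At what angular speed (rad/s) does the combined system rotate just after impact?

The axle reaction passes through the pivot and exerts no torque about it; angular momentum about the pivot is conserved through the impact.
I_p = (1/12)(0.704)(1.52)² = 0.1355 kg·m². Taking the sense of the lump of clay's angular momentum as positive, L_{lump} = m v R = (0.121)(14.9)(1.52/2) = 1.370 kg·m²/s.
L_i = 0 + 1.370 = 1.370 kg·m²/s.
After sticking, I_f = I_p + m R² = 0.1355 + (0.121)(1.52/2)² = 0.2054 kg·m².
ω_f = L_i / I_f = 1.370 / 0.2054 = 6.670 rad/s.

|ω_f| ≈ 6.67 rad/s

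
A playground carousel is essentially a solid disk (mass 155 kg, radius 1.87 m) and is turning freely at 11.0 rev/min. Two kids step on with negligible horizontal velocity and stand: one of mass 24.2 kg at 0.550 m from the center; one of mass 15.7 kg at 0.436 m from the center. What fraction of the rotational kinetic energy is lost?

The added mass arrives with no angular momentum about the center, and any external torque about the center is negligible, so the system's angular momentum is conserved.
I_p = ½(155)(1.87)² = 271.0 kg·m².
Added inertia Σmr² = (24.2)(0.550)² + (15.7)(0.436)² = 10.31 kg·m²; I_f = 271.0 + 10.31 = 281.3 kg·m².
ω_f = I_p ω_i / I_f = (271.0)(11.0) / 281.3 = 10.60 rpm.
KE_i = ½(271.0)(1.152 rad/s)² = 179.8 J; KE_f = ½(281.3)(1.110)² = 173.2 J.
Fraction lost = 0.03663.

fraction ≈ 0.0366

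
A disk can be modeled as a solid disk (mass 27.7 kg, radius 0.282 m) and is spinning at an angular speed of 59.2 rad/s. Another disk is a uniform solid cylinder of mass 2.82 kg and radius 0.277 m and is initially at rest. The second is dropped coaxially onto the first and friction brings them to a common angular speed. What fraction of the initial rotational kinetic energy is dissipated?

fraction ≈ 0.0894

The coupling torques are internal; angular momentum about the shared axis is conserved.
Moments of inertia: I_A = ½(27.7)(0.282)² = 1.101 kg·m²; I_B = ½(2.82)(0.277)² = 0.1082 kg·m².
Taking A's sense as positive: L = (1.101)(59.2) = 65.20 kg·m²·rad/s.
Combined I = 1.101 + 0.1082 = 1.210 kg·m².
ω_f = L / I = 65.20 / 1.210 = 53.91 rad/s.
KE_i = ½ΣIω² = 1930 J; KE_f = ½(1.210)(53.91)² = 1757 J.
Fraction dissipated = (KE_i − KE_f)/KE_i = 0.08944.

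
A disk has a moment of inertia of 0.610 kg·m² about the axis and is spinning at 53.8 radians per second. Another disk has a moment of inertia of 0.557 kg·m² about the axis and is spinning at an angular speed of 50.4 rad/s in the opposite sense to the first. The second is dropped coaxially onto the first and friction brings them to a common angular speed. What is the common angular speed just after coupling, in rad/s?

|ω_f| ≈ 4.07 rad/s

The coupling torques are internal; angular momentum about the shared axis is conserved.
Taking A's sense as positive: L = (0.6100)(53.8) − (0.5570)(50.4) = 4.745 kg·m²·rad/s.
Combined I = 0.6100 + 0.5570 = 1.167 kg·m².
ω_f = L / I = 4.745 / 1.167 = 4.066 rad/s.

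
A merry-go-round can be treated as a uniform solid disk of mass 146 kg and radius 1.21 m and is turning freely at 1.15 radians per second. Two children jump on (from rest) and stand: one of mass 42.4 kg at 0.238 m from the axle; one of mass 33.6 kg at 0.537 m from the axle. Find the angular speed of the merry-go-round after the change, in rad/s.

The added mass arrives with no angular momentum about the axle, and any external torque about the axle is negligible, so the system's angular momentum is conserved.
I_p = ½(146)(1.21)² = 106.9 kg·m².
Added inertia Σmr² = (42.4)(0.238)² + (33.6)(0.537)² = 12.09 kg·m²; I_f = 106.9 + 12.09 = 119.0 kg·m².
ω_f = I_p ω_i / I_f = (106.9)(1.15) / 119.0 = 1.033 rad/s.

ω_f ≈ 1.03 rad/s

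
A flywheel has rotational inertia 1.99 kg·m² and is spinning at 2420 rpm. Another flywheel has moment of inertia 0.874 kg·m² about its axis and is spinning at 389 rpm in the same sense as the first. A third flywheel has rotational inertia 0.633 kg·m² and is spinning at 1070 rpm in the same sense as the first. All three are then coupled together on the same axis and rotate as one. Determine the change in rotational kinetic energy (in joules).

ΔKE ≈ -15300 J

No external torque acts about the common axis, so total angular momentum is conserved.
Taking A's sense as positive: L = (1.990)(2420) + (0.8740)(389) + (0.6330)(1070) = 5833 kg·m²·rpm.
Combined I = 1.990 + 0.8740 + 0.6330 = 3.497 kg·m².
ω_f = L / I = 5833 / 3.497 = 1668 rpm.
KE_i = ½ΣIω² = 68600 J; KE_f = ½(3.497)(174.7)² = 53350 J.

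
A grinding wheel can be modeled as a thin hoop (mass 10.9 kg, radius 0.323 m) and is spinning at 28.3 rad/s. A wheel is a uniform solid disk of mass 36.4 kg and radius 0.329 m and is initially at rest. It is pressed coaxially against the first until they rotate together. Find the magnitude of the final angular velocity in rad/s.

No external torque acts about the common axis, so total angular momentum is conserved.
Moments of inertia: I_A = (10.9)(0.323)² = 1.137 kg·m²; I_B = ½(36.4)(0.329)² = 1.970 kg·m².
Taking A's sense as positive: L = (1.137)(28.3) = 32.18 kg·m²·rad/s.
Combined I = 1.137 + 1.970 = 3.107 kg·m².
ω_f = L / I = 32.18 / 3.107 = 10.36 rad/s.

|ω_f| ≈ 10.4 rad/s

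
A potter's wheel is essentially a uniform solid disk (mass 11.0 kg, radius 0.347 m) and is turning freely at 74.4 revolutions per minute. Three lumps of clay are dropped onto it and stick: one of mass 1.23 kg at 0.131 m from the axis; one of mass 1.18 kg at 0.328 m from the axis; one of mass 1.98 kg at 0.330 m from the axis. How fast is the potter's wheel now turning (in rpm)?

The added mass arrives with no angular momentum about the axis, and any external torque about the axis is negligible, so the system's angular momentum is conserved.
I_p = ½(11.0)(0.347)² = 0.6622 kg·m².
Added inertia Σmr² = (1.23)(0.131)² + (1.18)(0.328)² + (1.98)(0.330)² = 0.3637 kg·m²; I_f = 0.6622 + 0.3637 = 1.026 kg·m².
ω_f = I_p ω_i / I_f = (0.6622)(74.4) / 1.026 = 48.03 rpm.

ω_f ≈ 48.0 rpm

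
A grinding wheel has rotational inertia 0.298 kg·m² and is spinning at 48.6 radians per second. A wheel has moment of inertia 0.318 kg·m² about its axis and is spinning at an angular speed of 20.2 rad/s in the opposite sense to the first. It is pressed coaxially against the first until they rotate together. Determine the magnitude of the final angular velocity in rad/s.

|ω_f| ≈ 13.1 rad/s

The coupling torques are internal; angular momentum about the shared axis is conserved.
Taking A's sense as positive: L = (0.2980)(48.6) − (0.3180)(20.2) = 8.059 kg·m²·rad/s.
Combined I = 0.2980 + 0.3180 = 0.6160 kg·m².
ω_f = L / I = 8.059 / 0.6160 = 13.08 rad/s.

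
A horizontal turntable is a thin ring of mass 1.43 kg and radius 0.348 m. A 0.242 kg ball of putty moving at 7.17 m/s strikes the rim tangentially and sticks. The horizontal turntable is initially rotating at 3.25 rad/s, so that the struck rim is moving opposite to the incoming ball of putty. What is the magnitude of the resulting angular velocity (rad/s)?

|ω_f| ≈ 0.202 rad/s

The axle reaction passes through the axle and exerts no torque about it; angular momentum about the axle is conserved through the impact.
I_p = (1.43)(0.348)² = 0.1732 kg·m². Taking the sense of the ball of putty's angular momentum as positive, L_{ball} = m v R = (0.242)(7.17)(0.348) = 0.6038 kg·m²/s.
L_i = −I_p ω_p + m v R = −(0.1732)(3.25) + 0.6038 = 0.04100 kg·m²/s.
After sticking, I_f = I_p + m R² = 0.1732 + (0.242)(0.348)² = 0.2025 kg·m².
ω_f = L_i / I_f = 0.04100 / 0.2025 = 0.2025 rad/s.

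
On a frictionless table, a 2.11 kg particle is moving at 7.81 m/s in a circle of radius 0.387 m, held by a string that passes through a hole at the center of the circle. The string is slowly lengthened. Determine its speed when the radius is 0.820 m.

The only horizontal force on the mass is along the cord (radial), so it exerts no torque about the hole and angular momentum m v r is conserved.
v₂ = v₁ r₁ / r₂ = (7.81)(0.387) / (0.820) = 3.686 m/s.

v₂ ≈ 3.69 m/s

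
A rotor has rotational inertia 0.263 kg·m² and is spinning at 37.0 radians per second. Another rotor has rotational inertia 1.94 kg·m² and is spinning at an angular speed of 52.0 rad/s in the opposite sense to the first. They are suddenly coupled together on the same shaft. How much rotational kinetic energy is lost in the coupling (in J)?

ΔKE lost ≈ 917 J

The coupling torques are internal; angular momentum about the shared axis is conserved.
Taking A's sense as positive: L = (0.2630)(37.0) − (1.940)(52.0) = -91.15 kg·m²·rad/s.
Combined I = 0.2630 + 1.940 = 2.203 kg·m².
ω_f = L / I = -91.15 / 2.203 = -41.37 rad/s.
KE_i = ½ΣIω² = 2803 J; KE_f = ½(2.203)(41.37)² = 1886 J.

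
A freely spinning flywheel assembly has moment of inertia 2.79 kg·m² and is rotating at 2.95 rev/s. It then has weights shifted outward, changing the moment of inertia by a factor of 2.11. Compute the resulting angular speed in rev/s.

No external torque acts about the spin axis, so angular momentum is conserved.
I₂ = 2.11 × 2.79 = 5.887 kg·m².
ω₂ = I₁ω₁ / I₂ = (2.790)(2.95 rev/s) / (5.887) = 1.398 rev/s.

ω₂ ≈ 1.40 rev/s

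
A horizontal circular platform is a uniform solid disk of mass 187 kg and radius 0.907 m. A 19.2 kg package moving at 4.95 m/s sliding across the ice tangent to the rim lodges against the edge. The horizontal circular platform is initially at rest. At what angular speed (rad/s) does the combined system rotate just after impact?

About the central axle the impulsive forces during the collision are internal, so angular momentum about that axis is conserved.
I_p = ½(187)(0.907)² = 76.92 kg·m². Taking the sense of the package's angular momentum as positive, L_{package} = m v R = (19.2)(4.95)(0.907) = 86.20 kg·m²/s.
L_i = 0 + 86.20 = 86.20 kg·m²/s.
After sticking, I_f = I_p + m R² = 76.92 + (19.2)(0.907)² = 92.71 kg·m².
ω_f = L_i / I_f = 86.20 / 92.71 = 0.9298 rad/s.

|ω_f| ≈ 0.930 rad/s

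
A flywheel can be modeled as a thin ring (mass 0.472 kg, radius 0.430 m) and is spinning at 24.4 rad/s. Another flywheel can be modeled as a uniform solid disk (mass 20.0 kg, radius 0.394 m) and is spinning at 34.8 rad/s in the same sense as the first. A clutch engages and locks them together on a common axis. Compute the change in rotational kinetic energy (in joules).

The coupling torques are internal; angular momentum about the shared axis is conserved.
Moments of inertia: I_A = (0.472)(0.430)² = 0.08727 kg·m²; I_B = ½(20.0)(0.394)² = 1.552 kg·m².
Taking A's sense as positive: L = (0.08727)(24.4) + (1.552)(34.8) = 56.15 kg·m²·rad/s.
Combined I = 0.08727 + 1.552 = 1.640 kg·m².
ω_f = L / I = 56.15 / 1.640 = 34.25 rad/s.
KE_i = ½ΣIω² = 966.0 J; KE_f = ½(1.640)(34.25)² = 961.5 J.

ΔKE ≈ -4.47 J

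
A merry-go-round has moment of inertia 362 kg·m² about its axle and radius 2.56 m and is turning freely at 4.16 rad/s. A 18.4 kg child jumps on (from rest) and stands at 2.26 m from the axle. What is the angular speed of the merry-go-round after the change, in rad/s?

No external torque acts about the axle; L_before = L_after.
Added inertia Σmr² = (18.4)(2.26)² = 93.98 kg·m²; I_f = 362.0 + 93.98 = 456.0 kg·m².
ω_f = I_p ω_i / I_f = (362.0)(4.16) / 456.0 = 3.303 rad/s.

ω_f ≈ 3.30 rad/s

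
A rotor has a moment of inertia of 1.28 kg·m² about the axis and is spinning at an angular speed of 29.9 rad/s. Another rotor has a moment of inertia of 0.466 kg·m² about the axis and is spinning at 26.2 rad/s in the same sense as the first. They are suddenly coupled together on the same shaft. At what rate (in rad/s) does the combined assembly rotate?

No external torque acts about the common axis, so total angular momentum is conserved.
Taking A's sense as positive: L = (1.280)(29.9) + (0.4660)(26.2) = 50.48 kg·m²·rad/s.
Combined I = 1.280 + 0.4660 = 1.746 kg·m².
ω_f = L / I = 50.48 / 1.746 = 28.91 rad/s.

|ω_f| ≈ 28.9 rad/s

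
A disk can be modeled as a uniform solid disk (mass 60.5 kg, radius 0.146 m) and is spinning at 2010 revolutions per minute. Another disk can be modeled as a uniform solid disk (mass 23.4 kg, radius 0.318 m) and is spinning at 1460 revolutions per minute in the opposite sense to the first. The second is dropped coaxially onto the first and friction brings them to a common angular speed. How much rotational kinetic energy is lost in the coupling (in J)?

The coupling torques are internal; angular momentum about the shared axis is conserved.
Moments of inertia: I_A = ½(60.5)(0.146)² = 0.6448 kg·m²; I_B = ½(23.4)(0.318)² = 1.183 kg·m².
Taking A's sense as positive: L = (0.6448)(2010) − (1.183)(1460) = -431.3 kg·m²·rpm.
Combined I = 0.6448 + 1.183 = 1.828 kg·m².
ω_f = L / I = -431.3 / 1.828 = -236.0 rpm.
KE_i = ½ΣIω² = 28110 J; KE_f = ½(1.828)(24.71)² = 558.1 J.

ΔKE lost ≈ 27600 J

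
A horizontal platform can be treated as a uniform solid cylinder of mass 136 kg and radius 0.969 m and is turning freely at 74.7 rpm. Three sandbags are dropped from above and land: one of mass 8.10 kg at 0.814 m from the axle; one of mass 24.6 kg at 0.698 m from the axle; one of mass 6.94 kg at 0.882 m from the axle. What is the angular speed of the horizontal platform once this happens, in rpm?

The added mass arrives with no angular momentum about the axle, and any external torque about the axle is negligible, so the system's angular momentum is conserved.
I_p = ½(136)(0.969)² = 63.85 kg·m².
Added inertia Σmr² = (8.10)(0.814)² + (24.6)(0.698)² + (6.94)(0.882)² = 22.75 kg·m²; I_f = 63.85 + 22.75 = 86.60 kg·m².
ω_f = I_p ω_i / I_f = (63.85)(74.7) / 86.60 = 55.08 rpm.

ω_f ≈ 55.1 rpm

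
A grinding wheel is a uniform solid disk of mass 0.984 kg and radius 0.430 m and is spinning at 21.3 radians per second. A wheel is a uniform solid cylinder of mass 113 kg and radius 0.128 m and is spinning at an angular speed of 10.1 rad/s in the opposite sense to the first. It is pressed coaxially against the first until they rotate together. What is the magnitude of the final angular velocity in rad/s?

No external torque acts about the common axis, so total angular momentum is conserved.
Moments of inertia: I_A = ½(0.984)(0.430)² = 0.09097 kg·m²; I_B = ½(113)(0.128)² = 0.9257 kg·m².
Taking A's sense as positive: L = (0.09097)(21.3) − (0.9257)(10.1) = -7.412 kg·m²·rad/s.
Combined I = 0.09097 + 0.9257 = 1.017 kg·m².
ω_f = L / I = -7.412 / 1.017 = -7.290 rad/s.

|ω_f| ≈ 7.29 rad/s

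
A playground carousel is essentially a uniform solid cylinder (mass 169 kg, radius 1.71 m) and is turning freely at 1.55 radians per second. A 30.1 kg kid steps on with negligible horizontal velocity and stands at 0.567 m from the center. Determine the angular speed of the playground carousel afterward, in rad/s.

The added mass arrives with no angular momentum about the center, and any external torque about the center is negligible, so the system's angular momentum is conserved.
I_p = ½(169)(1.71)² = 247.1 kg·m².
Added inertia Σmr² = (30.1)(0.567)² = 9.677 kg·m²; I_f = 247.1 + 9.677 = 256.8 kg·m².
ω_f = I_p ω_i / I_f = (247.1)(1.55) / 256.8 = 1.492 rad/s.

ω_f ≈ 1.49 rad/s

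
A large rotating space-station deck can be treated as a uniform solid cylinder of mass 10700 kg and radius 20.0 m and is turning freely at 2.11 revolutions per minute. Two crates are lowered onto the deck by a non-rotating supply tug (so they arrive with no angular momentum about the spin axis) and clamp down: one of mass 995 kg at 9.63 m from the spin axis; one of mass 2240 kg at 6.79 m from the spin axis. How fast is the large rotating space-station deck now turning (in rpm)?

The added mass arrives with no angular momentum about the spin axis, and any external torque about the spin axis is negligible, so the system's angular momentum is conserved.
I_p = ½(10700)(20.0)² = 2.140e+06 kg·m².
Added inertia Σmr² = (995)(9.63)² + (2240)(6.79)² = 1.955e+05 kg·m²; I_f = 2.140e+06 + 1.955e+05 = 2.336e+06 kg·m².
ω_f = I_p ω_i / I_f = (2.140e+06)(2.11) / 2.336e+06 = 1.933 rpm.

ω_f ≈ 1.93 rpm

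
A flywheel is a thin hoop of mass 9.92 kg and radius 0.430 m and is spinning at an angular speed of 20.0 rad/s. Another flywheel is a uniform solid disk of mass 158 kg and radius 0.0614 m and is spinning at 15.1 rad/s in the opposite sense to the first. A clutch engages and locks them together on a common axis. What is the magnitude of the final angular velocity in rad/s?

No external torque acts about the common axis, so total angular momentum is conserved.
Moments of inertia: I_A = (9.92)(0.430)² = 1.834 kg·m²; I_B = ½(158)(0.0614)² = 0.2978 kg·m².
Taking A's sense as positive: L = (1.834)(20.0) − (0.2978)(15.1) = 32.19 kg·m²·rad/s.
Combined I = 1.834 + 0.2978 = 2.132 kg·m².
ω_f = L / I = 32.19 / 2.132 = 15.10 rad/s.

|ω_f| ≈ 15.1 rad/s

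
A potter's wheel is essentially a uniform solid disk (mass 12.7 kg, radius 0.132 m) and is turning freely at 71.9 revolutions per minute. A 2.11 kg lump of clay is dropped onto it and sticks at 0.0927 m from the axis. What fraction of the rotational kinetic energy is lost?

fraction ≈ 0.141

The added mass arrives with no angular momentum about the axis, and any external torque about the axis is negligible, so the system's angular momentum is conserved.
I_p = ½(12.7)(0.132)² = 0.1106 kg·m².
Added inertia Σmr² = (2.11)(0.0927)² = 0.01813 kg·m²; I_f = 0.1106 + 0.01813 = 0.1288 kg·m².
ω_f = I_p ω_i / I_f = (0.1106)(71.9) / 0.1288 = 61.78 rpm.
KE_i = ½(0.1106)(7.529 rad/s)² = 3.136 J; KE_f = ½(0.1288)(6.469)² = 2.695 J.
Fraction lost = 0.1408.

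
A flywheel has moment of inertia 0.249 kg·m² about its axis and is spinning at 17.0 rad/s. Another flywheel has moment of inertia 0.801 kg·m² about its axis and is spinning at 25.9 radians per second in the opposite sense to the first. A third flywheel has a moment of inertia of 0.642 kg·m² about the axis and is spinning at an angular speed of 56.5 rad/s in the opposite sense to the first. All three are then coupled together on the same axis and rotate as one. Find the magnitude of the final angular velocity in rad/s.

|ω_f| ≈ 31.2 rad/s

No external torque acts about the common axis, so total angular momentum is conserved.
Taking A's sense as positive: L = (0.2490)(17.0) − (0.8010)(25.9) − (0.6420)(56.5) = -52.79 kg·m²·rad/s.
Combined I = 0.2490 + 0.8010 + 0.6420 = 1.692 kg·m².
ω_f = L / I = -52.79 / 1.692 = -31.20 rad/s.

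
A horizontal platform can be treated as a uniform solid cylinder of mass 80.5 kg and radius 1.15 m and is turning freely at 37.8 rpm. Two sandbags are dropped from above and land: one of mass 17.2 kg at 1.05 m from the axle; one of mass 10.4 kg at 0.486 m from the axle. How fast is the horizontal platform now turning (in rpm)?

ω_f ≈ 27.0 rpm

No external torque acts about the axle; L_before = L_after.
I_p = ½(80.5)(1.15)² = 53.23 kg·m².
Added inertia Σmr² = (17.2)(1.05)² + (10.4)(0.486)² = 21.42 kg·m²; I_f = 53.23 + 21.42 = 74.65 kg·m².
ω_f = I_p ω_i / I_f = (53.23)(37.8) / 74.65 = 26.95 rpm.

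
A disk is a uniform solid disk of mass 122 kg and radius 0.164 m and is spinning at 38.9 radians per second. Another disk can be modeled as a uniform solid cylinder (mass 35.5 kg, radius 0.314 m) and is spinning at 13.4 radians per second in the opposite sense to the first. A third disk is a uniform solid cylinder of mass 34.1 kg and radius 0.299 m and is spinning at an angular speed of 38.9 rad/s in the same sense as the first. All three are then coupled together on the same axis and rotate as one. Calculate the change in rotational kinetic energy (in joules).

ΔKE ≈ -1540 J

No external torque acts about the common axis, so total angular momentum is conserved.
Moments of inertia: I_A = ½(122)(0.164)² = 1.641 kg·m²; I_B = ½(35.5)(0.314)² = 1.750 kg·m²; I_C = ½(34.1)(0.299)² = 1.524 kg·m².
Taking A's sense as positive: L = (1.641)(38.9) − (1.750)(13.4) + (1.524)(38.9) = 99.67 kg·m²·rad/s.
Combined I = 1.641 + 1.750 + 1.524 = 4.915 kg·m².
ω_f = L / I = 99.67 / 4.915 = 20.28 rad/s.
KE_i = ½ΣIω² = 2552 J; KE_f = ½(4.915)(20.28)² = 1010 J.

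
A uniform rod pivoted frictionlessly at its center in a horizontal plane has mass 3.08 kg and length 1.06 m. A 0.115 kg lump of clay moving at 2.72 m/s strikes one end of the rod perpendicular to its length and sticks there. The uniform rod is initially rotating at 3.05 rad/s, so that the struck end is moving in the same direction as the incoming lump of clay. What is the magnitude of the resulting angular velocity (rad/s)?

About the pivot the impulsive forces during the collision are internal, so angular momentum about that axis is conserved.
I_p = (1/12)(3.08)(1.06)² = 0.2884 kg·m². Taking the sense of the lump of clay's angular momentum as positive, L_{lump} = m v R = (0.115)(2.72)(1.06/2) = 0.1658 kg·m²/s.
L_i = +I_p ω_p + m v R = +(0.2884)(3.05) + 0.1658 = 1.045 kg·m²/s.
After sticking, I_f = I_p + m R² = 0.2884 + (0.115)(1.06/2)² = 0.3207 kg·m².
ω_f = L_i / I_f = 1.045 / 0.3207 = 3.260 rad/s.

|ω_f| ≈ 3.26 rad/s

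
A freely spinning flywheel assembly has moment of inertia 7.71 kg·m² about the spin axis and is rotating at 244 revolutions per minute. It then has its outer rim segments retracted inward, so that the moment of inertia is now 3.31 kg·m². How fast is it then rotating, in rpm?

No external torque acts about the spin axis, so angular momentum is conserved.
ω₂ = I₁ω₁ / I₂ = (7.710)(244 rpm) / (3.310) = 568.4 rpm.

ω₂ ≈ 568 rpm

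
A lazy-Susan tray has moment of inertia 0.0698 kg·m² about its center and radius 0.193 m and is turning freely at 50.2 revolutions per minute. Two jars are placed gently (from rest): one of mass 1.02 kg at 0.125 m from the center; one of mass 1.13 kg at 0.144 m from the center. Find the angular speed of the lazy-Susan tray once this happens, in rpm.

No external torque acts about the center; L_before = L_after.
Added inertia Σmr² = (1.02)(0.125)² + (1.13)(0.144)² = 0.03937 kg·m²; I_f = 0.06980 + 0.03937 = 0.1092 kg·m².
ω_f = I_p ω_i / I_f = (0.06980)(50.2) / 0.1092 = 32.10 rpm.

ω_f ≈ 32.1 rpm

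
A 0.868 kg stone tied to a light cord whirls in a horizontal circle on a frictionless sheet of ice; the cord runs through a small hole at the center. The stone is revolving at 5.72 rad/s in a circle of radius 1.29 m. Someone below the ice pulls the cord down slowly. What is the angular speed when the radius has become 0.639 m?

ω₂ ≈ 23.3 rad/s

No torque about the axis ⇒ m r₁² ω₁ = m r₂² ω₂.
ω₂ = ω₁ (r₁/r₂)² = (5.72)(1.29/0.639)² = 23.31 rad/s.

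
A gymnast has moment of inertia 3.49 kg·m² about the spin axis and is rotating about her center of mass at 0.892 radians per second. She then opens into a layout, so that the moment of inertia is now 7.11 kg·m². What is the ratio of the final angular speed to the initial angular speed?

No external torque acts about the spin axis, so angular momentum is conserved.
ω₂/ω₁ = I₁/I₂ = 3.490 / 7.110 = 0.4909.

ω₂/ω₁ ≈ 0.491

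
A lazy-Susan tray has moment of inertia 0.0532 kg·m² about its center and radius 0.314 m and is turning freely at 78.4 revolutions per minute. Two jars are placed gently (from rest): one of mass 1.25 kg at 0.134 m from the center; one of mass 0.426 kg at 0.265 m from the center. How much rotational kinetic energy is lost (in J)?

energy lost ≈ 0.889 J

No external torque acts about the center; L_before = L_after.
Added inertia Σmr² = (1.25)(0.134)² + (0.426)(0.265)² = 0.05236 kg·m²; I_f = 0.05320 + 0.05236 = 0.1056 kg·m².
ω_f = I_p ω_i / I_f = (0.05320)(78.4) / 0.1056 = 39.51 rpm.
KE_i = ½(0.05320)(8.210 rad/s)² = 1.793 J; KE_f = ½(0.1056)(4.138)² = 0.9036 J.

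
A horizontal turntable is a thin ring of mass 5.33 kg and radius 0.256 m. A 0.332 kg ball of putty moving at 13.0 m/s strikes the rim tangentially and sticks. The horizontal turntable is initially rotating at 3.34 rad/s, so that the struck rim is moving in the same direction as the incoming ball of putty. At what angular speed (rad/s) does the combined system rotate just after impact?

|ω_f| ≈ 6.12 rad/s

About the axle the impulsive forces during the collision are internal, so angular momentum about that axis is conserved.
I_p = (5.33)(0.256)² = 0.3493 kg·m². Taking the sense of the ball of putty's angular momentum as positive, L_{ball} = m v R = (0.332)(13.0)(0.256) = 1.105 kg·m²/s.
L_i = +I_p ω_p + m v R = +(0.3493)(3.34) + 1.105 = 2.272 kg·m²/s.
After sticking, I_f = I_p + m R² = 0.3493 + (0.332)(0.256)² = 0.3711 kg·m².
ω_f = L_i / I_f = 2.272 / 0.3711 = 6.122 rad/s.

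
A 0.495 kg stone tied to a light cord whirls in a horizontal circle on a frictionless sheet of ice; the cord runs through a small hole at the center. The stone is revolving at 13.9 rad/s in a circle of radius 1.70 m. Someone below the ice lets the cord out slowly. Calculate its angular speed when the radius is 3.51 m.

ω₂ ≈ 3.26 rad/s

No torque about the axis ⇒ m r₁² ω₁ = m r₂² ω₂.
ω₂ = ω₁ (r₁/r₂)² = (13.9)(1.70/3.51)² = 3.261 rad/s.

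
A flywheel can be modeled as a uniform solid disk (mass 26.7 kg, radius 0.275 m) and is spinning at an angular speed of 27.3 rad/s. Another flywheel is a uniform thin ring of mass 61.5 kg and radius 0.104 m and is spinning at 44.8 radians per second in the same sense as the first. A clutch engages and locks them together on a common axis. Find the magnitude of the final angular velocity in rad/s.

No external torque acts about the common axis, so total angular momentum is conserved.
Moments of inertia: I_A = ½(26.7)(0.275)² = 1.010 kg·m²; I_B = (61.5)(0.104)² = 0.6652 kg·m².
Taking A's sense as positive: L = (1.010)(27.3) + (0.6652)(44.8) = 57.36 kg·m²·rad/s.
Combined I = 1.010 + 0.6652 = 1.675 kg·m².
ω_f = L / I = 57.36 / 1.675 = 34.25 rad/s.

|ω_f| ≈ 34.3 rad/s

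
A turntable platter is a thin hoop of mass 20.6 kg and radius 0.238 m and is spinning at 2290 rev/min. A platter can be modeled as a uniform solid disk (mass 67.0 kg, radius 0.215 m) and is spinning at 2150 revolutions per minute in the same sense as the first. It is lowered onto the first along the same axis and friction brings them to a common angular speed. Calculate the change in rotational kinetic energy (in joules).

No external torque acts about the common axis, so total angular momentum is conserved.
Moments of inertia: I_A = (20.6)(0.238)² = 1.167 kg·m²; I_B = ½(67.0)(0.215)² = 1.549 kg·m².
Taking A's sense as positive: L = (1.167)(2290) + (1.549)(2150) = 6001 kg·m²·rpm.
Combined I = 1.167 + 1.549 = 2.715 kg·m².
ω_f = L / I = 6001 / 2.715 = 2210 rpm.
KE_i = ½ΣIω² = 72800 J; KE_f = ½(2.715)(231.4)² = 72730 J.

ΔKE ≈ -71.5 J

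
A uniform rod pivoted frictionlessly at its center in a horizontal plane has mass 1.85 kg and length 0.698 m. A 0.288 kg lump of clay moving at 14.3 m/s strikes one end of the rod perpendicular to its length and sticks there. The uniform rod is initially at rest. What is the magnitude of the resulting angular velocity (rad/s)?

The axle reaction passes through the pivot and exerts no torque about it; angular momentum about the pivot is conserved through the impact.
I_p = (1/12)(1.85)(0.698)² = 0.07511 kg·m². Taking the sense of the lump of clay's angular momentum as positive, L_{lump} = m v R = (0.288)(14.3)(0.698/2) = 1.437 kg·m²/s.
L_i = 0 + 1.437 = 1.437 kg·m²/s.
After sticking, I_f = I_p + m R² = 0.07511 + (0.288)(0.698/2)² = 0.1102 kg·m².
ω_f = L_i / I_f = 1.437 / 0.1102 = 13.04 rad/s.

|ω_f| ≈ 13.0 rad/s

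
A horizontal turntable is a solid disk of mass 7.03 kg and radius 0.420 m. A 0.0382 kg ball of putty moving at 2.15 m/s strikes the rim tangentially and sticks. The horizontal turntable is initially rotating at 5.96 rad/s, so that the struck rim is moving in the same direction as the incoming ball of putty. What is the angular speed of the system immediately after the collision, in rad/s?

About the axle the impulsive forces during the collision are internal, so angular momentum about that axis is conserved.
I_p = ½(7.03)(0.420)² = 0.6200 kg·m². Taking the sense of the ball of putty's angular momentum as positive, L_{ball} = m v R = (0.0382)(2.15)(0.420) = 0.03449 kg·m²/s.
L_i = +I_p ω_p + m v R = +(0.6200)(5.96) + 0.03449 = 3.730 kg·m²/s.
After sticking, I_f = I_p + m R² = 0.6200 + (0.0382)(0.420)² = 0.6268 kg·m².
ω_f = L_i / I_f = 3.730 / 0.6268 = 5.951 rad/s.

|ω_f| ≈ 5.95 rad/s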